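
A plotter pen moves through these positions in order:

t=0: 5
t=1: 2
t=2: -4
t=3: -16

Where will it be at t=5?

-88

Consecutive displacements -3, -6, -12 scale by a factor of 2 each step.
step 4: -16 − 24 → -40
step 5: -40 − 48 → -88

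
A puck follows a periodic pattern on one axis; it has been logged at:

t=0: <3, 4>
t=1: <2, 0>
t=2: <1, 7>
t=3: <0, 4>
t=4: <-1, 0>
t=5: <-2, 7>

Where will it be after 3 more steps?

First: linear, -1 per step → -5 at step 8.
Second: cycles through 4, 0, 7 every 3 steps. Step 8 lands at position 2 of the cycle → 7.

<-5, 7>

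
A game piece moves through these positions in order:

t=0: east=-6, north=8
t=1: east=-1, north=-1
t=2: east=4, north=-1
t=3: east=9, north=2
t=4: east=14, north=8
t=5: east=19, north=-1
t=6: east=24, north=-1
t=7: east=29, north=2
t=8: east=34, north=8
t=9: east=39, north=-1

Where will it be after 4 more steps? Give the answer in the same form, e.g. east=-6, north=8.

East: linear, +5 per step → 59 at step 13.
North: cycles through 8, -1, -1, 2 every 4 steps. Step 13 lands at position 1 of the cycle → -1.

east=59, north=-1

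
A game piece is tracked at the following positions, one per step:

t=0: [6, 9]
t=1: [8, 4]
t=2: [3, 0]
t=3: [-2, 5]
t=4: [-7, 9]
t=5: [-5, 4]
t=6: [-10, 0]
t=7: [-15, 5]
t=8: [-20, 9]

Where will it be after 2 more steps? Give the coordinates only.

[-23, 0]

Step-to-step displacements: [+2, -5], [-5, -4], [-5, +5], [-5, +4], [+2, -5], [-5, -4], [-5, +5], [-5, +4] — a repeating cycle of length 4.
step 9: apply [+2, -5] → [-18, 4]
step 10: apply [-5, -4] → [-23, 0]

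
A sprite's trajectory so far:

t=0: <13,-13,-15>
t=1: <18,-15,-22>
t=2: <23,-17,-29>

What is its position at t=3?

The position changes by <+5,-2,-7> every step.
step 3: <23,-17,-29> + <+5,-2,-7> → <28,-19,-36>

<28,-19,-36>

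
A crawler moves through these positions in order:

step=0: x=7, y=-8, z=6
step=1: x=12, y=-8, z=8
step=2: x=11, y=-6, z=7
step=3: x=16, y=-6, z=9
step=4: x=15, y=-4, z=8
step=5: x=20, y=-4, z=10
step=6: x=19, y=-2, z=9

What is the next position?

The moves between consecutive positions are (+5, +0, +2), (-1, +2, -1), (+5, +0, +2), (-1, +2, -1), (+5, +0, +2), (-1, +2, -1); they repeat the 2-cycle [(+5, +0, +2), (-1, +2, -1)].
step 7: apply (+5, +0, +2) → x=24, y=-2, z=11

x=24, y=-2, z=11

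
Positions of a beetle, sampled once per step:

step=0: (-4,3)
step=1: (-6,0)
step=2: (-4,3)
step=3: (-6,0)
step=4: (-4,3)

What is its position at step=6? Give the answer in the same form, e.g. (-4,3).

(-4,3)

Consecutive displacements (-2,-3), (+2,+3), (-2,-3), (+2,+3) scale by a factor of -1 each step.
step 5: (-4,3) + (-2,-3) → (-6,0)
step 6: (-6,0) + (+2,+3) → (-4,3)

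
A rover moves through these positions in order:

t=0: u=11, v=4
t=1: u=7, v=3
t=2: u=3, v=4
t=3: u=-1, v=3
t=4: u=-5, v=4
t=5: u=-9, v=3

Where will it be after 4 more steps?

u=-25, v=3

U: linear, -4 per step → -25 at step 9.
V: cycles through 4, 3 every 2 steps. Step 9 lands at position 1 of the cycle → 3.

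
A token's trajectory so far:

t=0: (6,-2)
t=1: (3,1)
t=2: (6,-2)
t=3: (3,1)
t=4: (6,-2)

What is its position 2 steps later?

(6,-2)

The jumps are (-3,+3), (+3,-3), (-3,+3), (+3,-3) — a geometric progression with ratio -1.
step 5: (6,-2) + (-3,+3) → (3,1)
step 6: (3,1) + (+3,-3) → (6,-2)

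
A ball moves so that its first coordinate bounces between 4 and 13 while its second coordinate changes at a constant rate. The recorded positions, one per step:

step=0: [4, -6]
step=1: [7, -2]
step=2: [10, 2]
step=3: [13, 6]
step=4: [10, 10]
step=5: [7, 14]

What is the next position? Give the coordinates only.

The first coordinate reflects between 4 and 13, moving 3 per step.
  step 6: 7 → 4
The second coordinate changes by +4 each step: at step 6 it is 18.

[4, 18]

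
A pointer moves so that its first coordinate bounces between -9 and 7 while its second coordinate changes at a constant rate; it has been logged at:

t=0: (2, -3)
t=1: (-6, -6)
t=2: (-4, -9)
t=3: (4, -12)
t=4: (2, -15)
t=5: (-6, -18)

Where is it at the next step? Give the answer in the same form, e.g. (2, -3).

The first coordinate travels 8 per step and bounces off the walls at -9 and 7.
  step 6: -6 → -4
The second coordinate changes by -3 each step: at step 6 it is -21.

(-4, -21)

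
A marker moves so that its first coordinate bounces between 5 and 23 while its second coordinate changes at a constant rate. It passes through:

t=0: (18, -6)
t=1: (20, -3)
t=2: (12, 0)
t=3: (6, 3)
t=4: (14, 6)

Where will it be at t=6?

(16, 12)

The first coordinate reflects between 5 and 23, moving 8 per step.
  step 5: 14 → 22
  step 6: 22 → 16
The second coordinate changes by +3 each step: at step 6 it is 12.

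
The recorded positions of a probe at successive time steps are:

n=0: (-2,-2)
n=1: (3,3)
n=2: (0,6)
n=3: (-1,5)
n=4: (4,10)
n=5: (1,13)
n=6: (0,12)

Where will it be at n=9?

(1,19)

The moves between consecutive positions are (+5,+5), (-3,+3), (-1,-1), (+5,+5), (-3,+3), (-1,-1); they repeat the 3-cycle [(+5,+5), (-3,+3), (-1,-1)].
step 7: apply (+5,+5) → (5,17)
step 8: apply (-3,+3) → (2,20)
step 9: apply (-1,-1) → (1,19)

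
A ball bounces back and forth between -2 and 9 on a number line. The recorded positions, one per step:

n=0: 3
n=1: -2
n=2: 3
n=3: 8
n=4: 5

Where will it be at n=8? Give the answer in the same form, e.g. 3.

The value reflects between -2 and 9, moving 5 per step.
  step 5: 5 → 0
  step 6: 0 → 1
  step 7: 1 → 6
  step 8: 6 → 7

7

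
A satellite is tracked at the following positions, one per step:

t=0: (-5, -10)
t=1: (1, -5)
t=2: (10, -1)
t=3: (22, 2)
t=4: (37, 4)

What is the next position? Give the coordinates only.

Successive displacements: (+6, +5), (+9, +4), (+12, +3), (+15, +2) — each changes by (+3, -1).
step 5: (37, 4) + (+18, +1) → (55, 5)

(55, 5)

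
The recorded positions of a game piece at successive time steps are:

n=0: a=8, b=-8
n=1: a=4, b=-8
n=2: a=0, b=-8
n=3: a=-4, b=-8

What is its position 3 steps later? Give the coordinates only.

a=-16, b=-8

Constant displacement of (-4, +0) per step.
step 4: a=-4, b=-8 + (-4, +0) → a=-8, b=-8
step 5: a=-8, b=-8 + (-4, +0) → a=-12, b=-8
step 6: a=-12, b=-8 + (-4, +0) → a=-16, b=-8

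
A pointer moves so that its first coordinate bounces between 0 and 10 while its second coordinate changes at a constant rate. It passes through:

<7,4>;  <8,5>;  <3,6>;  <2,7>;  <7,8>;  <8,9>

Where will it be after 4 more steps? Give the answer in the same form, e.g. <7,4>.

The first coordinate travels 5 per step and bounces off the walls at 0 and 10.
  step 6: 8 → 3
  step 7: 3 → 2
  step 8: 2 → 7
  step 9: 7 → 8
The second coordinate changes by +1 each step: at step 9 it is 13.

<8,13>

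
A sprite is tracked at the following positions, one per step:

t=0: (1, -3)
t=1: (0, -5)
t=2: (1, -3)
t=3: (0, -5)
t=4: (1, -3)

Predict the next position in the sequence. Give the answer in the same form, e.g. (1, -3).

(0, -5)

Consecutive displacements (-1, -2), (+1, +2), (-1, -2), (+1, +2) scale by a factor of -1 each step.
step 5: (1, -3) + (-1, -2) → (0, -5)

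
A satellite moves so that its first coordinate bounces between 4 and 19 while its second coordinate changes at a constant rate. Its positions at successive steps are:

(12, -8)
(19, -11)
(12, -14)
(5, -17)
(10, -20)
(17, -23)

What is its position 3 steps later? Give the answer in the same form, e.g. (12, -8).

The first coordinate reflects between 4 and 19, moving 7 per step.
  step 6: 17 → 14
  step 7: 14 → 7
  step 8: 7 → 8
The second coordinate changes by -3 each step: at step 8 it is -32.

(8, -32)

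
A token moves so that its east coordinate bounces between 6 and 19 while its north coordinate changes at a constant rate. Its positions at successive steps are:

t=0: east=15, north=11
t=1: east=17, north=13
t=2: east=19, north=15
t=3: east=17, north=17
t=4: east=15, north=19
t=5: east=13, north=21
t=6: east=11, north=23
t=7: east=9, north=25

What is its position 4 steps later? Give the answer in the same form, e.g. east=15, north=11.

east=11, north=33

The east coordinate travels 2 per step and bounces off the walls at 6 and 19.
  step 8: 9 → 7
  step 9: 7 → 7
  step 10: 7 → 9
  step 11: 9 → 11
The north coordinate changes by +2 each step: at step 11 it is 33.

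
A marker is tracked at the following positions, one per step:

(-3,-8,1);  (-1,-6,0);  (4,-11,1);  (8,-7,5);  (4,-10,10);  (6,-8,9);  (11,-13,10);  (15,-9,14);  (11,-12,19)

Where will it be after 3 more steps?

Step-to-step displacements: (+2,+2,-1), (+5,-5,+1), (+4,+4,+4), (-4,-3,+5), (+2,+2,-1), (+5,-5,+1), (+4,+4,+4), (-4,-3,+5) — a repeating cycle of length 4.
step 9: apply (+2,+2,-1) → (13,-10,18)
step 10: apply (+5,-5,+1) → (18,-15,19)
step 11: apply (+4,+4,+4) → (22,-11,23)

(22,-11,23)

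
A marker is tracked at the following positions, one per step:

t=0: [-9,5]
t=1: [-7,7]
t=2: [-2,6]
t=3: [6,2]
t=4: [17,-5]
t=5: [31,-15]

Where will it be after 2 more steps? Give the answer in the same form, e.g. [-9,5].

First differences are [+2,+2], [+5,-1], [+8,-4], [+11,-7], [+14,-10]; their common second difference is [+3,-3] (constant acceleration).
step 6: [31,-15] + [+17,-13] → [48,-28]
step 7: [48,-28] + [+20,-16] → [68,-44]

[68,-44]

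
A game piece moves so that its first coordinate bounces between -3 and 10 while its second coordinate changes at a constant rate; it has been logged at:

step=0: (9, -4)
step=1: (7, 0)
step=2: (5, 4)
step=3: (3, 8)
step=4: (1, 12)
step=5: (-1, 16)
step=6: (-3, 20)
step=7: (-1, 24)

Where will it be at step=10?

The first coordinate reflects between -3 and 10, moving 2 per step.
  step 8: -1 → 1
  step 9: 1 → 3
  step 10: 3 → 5
The second coordinate changes by +4 each step: at step 10 it is 36.

(5, 36)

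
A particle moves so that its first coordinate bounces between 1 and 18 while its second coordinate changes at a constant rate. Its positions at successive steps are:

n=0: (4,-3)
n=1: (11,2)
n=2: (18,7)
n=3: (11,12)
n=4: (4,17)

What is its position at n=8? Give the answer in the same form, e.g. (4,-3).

The first coordinate travels 7 per step and bounces off the walls at 1 and 18.
  step 5: 4 → 5
  step 6: 5 → 12
  step 7: 12 → 17
  step 8: 17 → 10
The second coordinate changes by +5 each step: at step 8 it is 37.

(10,37)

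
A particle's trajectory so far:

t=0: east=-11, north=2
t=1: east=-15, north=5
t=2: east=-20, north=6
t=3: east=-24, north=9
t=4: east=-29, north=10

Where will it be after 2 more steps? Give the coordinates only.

east=-38, north=14

Step-to-step displacements: (-4, +3), (-5, +1), (-4, +3), (-5, +1) — a repeating cycle of length 2.
step 5: apply (-4, +3) → east=-33, north=13
step 6: apply (-5, +1) → east=-38, north=14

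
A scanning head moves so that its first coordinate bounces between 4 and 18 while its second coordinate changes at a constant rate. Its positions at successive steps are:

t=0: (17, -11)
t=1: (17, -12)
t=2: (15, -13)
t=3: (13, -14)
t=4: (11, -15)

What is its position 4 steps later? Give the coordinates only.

(5, -19)

The first coordinate travels 2 per step and bounces off the walls at 4 and 18.
  step 5: 11 → 9
  step 6: 9 → 7
  step 7: 7 → 5
  step 8: 5 → 5
The second coordinate changes by -1 each step: at step 8 it is -19.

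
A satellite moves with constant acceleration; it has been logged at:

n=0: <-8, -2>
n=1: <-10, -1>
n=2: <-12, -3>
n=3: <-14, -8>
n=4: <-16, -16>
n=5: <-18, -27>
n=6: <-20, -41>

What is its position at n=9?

<-26, -101>

Successive displacements: <-2, +1>, <-2, -2>, <-2, -5>, <-2, -8>, <-2, -11>, <-2, -14> — each changes by <+0, -3>.
step 7: <-20, -41> + <-2, -17> → <-22, -58>
step 8: <-22, -58> + <-2, -20> → <-24, -78>
step 9: <-24, -78> + <-2, -23> → <-26, -101>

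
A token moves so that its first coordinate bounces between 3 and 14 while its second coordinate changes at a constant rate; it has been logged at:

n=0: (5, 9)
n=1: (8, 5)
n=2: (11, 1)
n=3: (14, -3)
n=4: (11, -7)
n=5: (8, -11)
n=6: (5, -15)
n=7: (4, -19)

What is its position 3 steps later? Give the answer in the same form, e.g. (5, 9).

The first coordinate reflects between 3 and 14, moving 3 per step.
  step 8: 4 → 7
  step 9: 7 → 10
  step 10: 10 → 13
The second coordinate changes by -4 each step: at step 10 it is -31.

(13, -31)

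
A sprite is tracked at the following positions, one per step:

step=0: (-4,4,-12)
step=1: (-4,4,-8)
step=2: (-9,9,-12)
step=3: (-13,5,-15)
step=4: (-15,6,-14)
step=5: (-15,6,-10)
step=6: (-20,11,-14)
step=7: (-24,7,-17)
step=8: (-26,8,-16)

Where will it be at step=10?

Step-to-step displacements: (+0,+0,+4), (-5,+5,-4), (-4,-4,-3), (-2,+1,+1), (+0,+0,+4), (-5,+5,-4), (-4,-4,-3), (-2,+1,+1) — a repeating cycle of length 4.
step 9: apply (+0,+0,+4) → (-26,8,-12)
step 10: apply (-5,+5,-4) → (-31,13,-16)

(-31,13,-16)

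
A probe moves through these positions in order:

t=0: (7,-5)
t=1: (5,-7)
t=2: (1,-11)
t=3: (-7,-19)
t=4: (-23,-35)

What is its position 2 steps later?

Consecutive displacements (-2,-2), (-4,-4), (-8,-8), (-16,-16) scale by a factor of 2 each step.
step 5: (-23,-35) + (-32,-32) → (-55,-67)
step 6: (-55,-67) + (-64,-64) → (-119,-131)

(-119,-131)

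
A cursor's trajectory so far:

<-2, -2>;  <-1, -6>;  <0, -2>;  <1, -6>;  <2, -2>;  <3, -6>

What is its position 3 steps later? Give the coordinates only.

<6, -2>

The moves between consecutive positions are <+1, -4>, <+1, +4>, <+1, -4>, <+1, +4>, <+1, -4>; they repeat the 2-cycle [<+1, -4>, <+1, +4>].
step 6: apply <+1, +4> → <4, -2>
step 7: apply <+1, -4> → <5, -6>
step 8: apply <+1, +4> → <6, -2>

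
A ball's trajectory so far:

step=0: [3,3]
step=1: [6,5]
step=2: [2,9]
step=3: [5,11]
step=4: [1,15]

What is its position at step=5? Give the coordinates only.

[4,17]

The moves between consecutive positions are [+3,+2], [-4,+4], [+3,+2], [-4,+4]; they repeat the 2-cycle [[+3,+2], [-4,+4]].
step 5: apply [+3,+2] → [4,17]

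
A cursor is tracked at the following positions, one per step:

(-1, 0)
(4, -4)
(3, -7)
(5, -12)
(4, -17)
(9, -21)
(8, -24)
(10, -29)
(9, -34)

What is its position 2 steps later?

Step-to-step displacements: (+5, -4), (-1, -3), (+2, -5), (-1, -5), (+5, -4), (-1, -3), (+2, -5), (-1, -5) — a repeating cycle of length 4.
step 9: apply (+5, -4) → (14, -38)
step 10: apply (-1, -3) → (13, -41)

(13, -41)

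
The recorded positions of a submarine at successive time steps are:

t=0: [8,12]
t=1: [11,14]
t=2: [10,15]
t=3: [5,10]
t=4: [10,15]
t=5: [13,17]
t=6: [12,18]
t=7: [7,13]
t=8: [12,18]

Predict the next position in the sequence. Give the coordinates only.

[15,20]

Step-to-step displacements: [+3,+2], [-1,+1], [-5,-5], [+5,+5], [+3,+2], [-1,+1], [-5,-5], [+5,+5] — a repeating cycle of length 4.
step 9: apply [+3,+2] → [15,20]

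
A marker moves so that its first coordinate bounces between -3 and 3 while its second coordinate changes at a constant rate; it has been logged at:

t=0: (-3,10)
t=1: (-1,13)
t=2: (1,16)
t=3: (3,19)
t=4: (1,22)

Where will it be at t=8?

(1,34)

The first coordinate reflects between -3 and 3, moving 2 per step.
  step 5: 1 → -1
  step 6: -1 → -3
  step 7: -3 → -1
  step 8: -1 → 1
The second coordinate changes by +3 each step: at step 8 it is 34.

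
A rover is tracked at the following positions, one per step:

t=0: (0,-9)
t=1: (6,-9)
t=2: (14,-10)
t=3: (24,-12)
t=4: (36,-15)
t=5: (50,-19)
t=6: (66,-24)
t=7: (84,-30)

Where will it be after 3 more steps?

Taking differences between consecutive positions: (+6,+0), (+8,-1), (+10,-2), (+12,-3), (+14,-4), (+16,-5), (+18,-6). These grow by (+2,-1) each step.
step 8: (84,-30) + (+20,-7) → (104,-37)
step 9: (104,-37) + (+22,-8) → (126,-45)
step 10: (126,-45) + (+24,-9) → (150,-54)

(150,-54)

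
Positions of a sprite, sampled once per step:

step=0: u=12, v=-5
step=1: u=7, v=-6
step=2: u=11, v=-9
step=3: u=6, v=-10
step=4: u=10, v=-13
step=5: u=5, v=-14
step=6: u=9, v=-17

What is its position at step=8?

u=8, v=-21

Differencing gives (-5, -1), (+4, -3), (-5, -1), (+4, -3), (-5, -1), (+4, -3). This is the pattern (-5, -1), (+4, -3) repeated.
step 7: apply (-5, -1) → u=4, v=-18
step 8: apply (+4, -3) → u=8, v=-21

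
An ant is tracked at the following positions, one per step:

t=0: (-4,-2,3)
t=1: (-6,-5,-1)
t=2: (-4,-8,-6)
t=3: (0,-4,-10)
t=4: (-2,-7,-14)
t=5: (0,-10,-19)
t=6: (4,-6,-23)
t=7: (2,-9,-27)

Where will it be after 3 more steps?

Step-to-step displacements: (-2,-3,-4), (+2,-3,-5), (+4,+4,-4), (-2,-3,-4), (+2,-3,-5), (+4,+4,-4), (-2,-3,-4) — a repeating cycle of length 3.
step 8: apply (+2,-3,-5) → (4,-12,-32)
step 9: apply (+4,+4,-4) → (8,-8,-36)
step 10: apply (-2,-3,-4) → (6,-11,-40)

(6,-11,-40)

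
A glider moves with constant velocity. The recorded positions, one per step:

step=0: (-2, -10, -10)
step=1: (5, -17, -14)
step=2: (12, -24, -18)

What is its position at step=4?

(26, -38, -26)

The position changes by (+7, -7, -4) every step.
step 3: (12, -24, -18) + (+7, -7, -4) → (19, -31, -22)
step 4: (19, -31, -22) + (+7, -7, -4) → (26, -38, -26)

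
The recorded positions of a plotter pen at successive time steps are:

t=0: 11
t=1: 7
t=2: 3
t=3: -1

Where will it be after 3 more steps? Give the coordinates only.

The position changes by -4 every step.
step 4: -1 − 4 → -5
step 5: -5 − 4 → -9
step 6: -9 − 4 → -13

-13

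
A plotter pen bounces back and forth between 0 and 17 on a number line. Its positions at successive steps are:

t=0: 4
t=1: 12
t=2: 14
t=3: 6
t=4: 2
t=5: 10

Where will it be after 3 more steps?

0

The value travels 8 per step and bounces off the walls at 0 and 17.
  step 6: 10 → 16
  step 7: 16 → 8
  step 8: 8 → 0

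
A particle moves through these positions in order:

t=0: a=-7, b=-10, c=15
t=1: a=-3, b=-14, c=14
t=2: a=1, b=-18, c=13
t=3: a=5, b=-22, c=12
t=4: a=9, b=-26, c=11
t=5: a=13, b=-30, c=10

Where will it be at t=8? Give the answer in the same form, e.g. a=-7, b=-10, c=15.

a=25, b=-42, c=7

Constant displacement of (+4,-4,-1) per step.
step 6: a=13, b=-30, c=10 + (+4,-4,-1) → a=17, b=-34, c=9
step 7: a=17, b=-34, c=9 + (+4,-4,-1) → a=21, b=-38, c=8
step 8: a=21, b=-38, c=8 + (+4,-4,-1) → a=25, b=-42, c=7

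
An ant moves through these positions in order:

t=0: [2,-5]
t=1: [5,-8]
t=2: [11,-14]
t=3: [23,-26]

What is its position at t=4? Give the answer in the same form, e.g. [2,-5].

[47,-50]

Consecutive displacements [+3,-3], [+6,-6], [+12,-12] scale by a factor of 2 each step.
step 4: [23,-26] + [+24,-24] → [47,-50]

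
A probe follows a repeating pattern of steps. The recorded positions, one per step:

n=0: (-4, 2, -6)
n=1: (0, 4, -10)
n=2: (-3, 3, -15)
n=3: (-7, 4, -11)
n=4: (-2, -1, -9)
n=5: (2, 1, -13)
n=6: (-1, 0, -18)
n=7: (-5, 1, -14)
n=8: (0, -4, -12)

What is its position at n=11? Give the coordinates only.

(-3, -2, -17)

The moves between consecutive positions are (+4, +2, -4), (-3, -1, -5), (-4, +1, +4), (+5, -5, +2), (+4, +2, -4), (-3, -1, -5), (-4, +1, +4), (+5, -5, +2); they repeat the 4-cycle [(+4, +2, -4), (-3, -1, -5), (-4, +1, +4), (+5, -5, +2)].
step 9: apply (+4, +2, -4) → (4, -2, -16)
step 10: apply (-3, -1, -5) → (1, -3, -21)
step 11: apply (-4, +1, +4) → (-3, -2, -17)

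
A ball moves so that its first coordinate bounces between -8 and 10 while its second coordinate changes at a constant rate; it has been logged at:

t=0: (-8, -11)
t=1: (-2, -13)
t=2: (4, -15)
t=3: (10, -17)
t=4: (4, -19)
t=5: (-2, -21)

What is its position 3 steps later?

The first coordinate reflects between -8 and 10, moving 6 per step.
  step 6: -2 → -8
  step 7: -8 → -2
  step 8: -2 → 4
The second coordinate changes by -2 each step: at step 8 it is -27.

(4, -27)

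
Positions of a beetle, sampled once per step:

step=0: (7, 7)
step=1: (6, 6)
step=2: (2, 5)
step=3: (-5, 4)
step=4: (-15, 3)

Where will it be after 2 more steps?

Taking differences between consecutive positions: (-1, -1), (-4, -1), (-7, -1), (-10, -1). These grow by (-3, +0) each step.
step 5: (-15, 3) + (-13, -1) → (-28, 2)
step 6: (-28, 2) + (-16, -1) → (-44, 1)

(-44, 1)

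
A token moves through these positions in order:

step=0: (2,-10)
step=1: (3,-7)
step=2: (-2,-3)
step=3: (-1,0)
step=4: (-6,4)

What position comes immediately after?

(-5,7)

Differencing gives (+1,+3), (-5,+4), (+1,+3), (-5,+4). This is the pattern (+1,+3), (-5,+4) repeated.
step 5: apply (+1,+3) → (-5,7)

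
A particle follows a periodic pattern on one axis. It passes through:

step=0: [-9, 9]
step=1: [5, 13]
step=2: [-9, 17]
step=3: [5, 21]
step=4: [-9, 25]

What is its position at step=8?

First: cycles through -9, 5 every 2 steps. Step 8 lands at position 0 of the cycle → -9.
Second: linear, +4 per step → 41 at step 8.

[-9, 41]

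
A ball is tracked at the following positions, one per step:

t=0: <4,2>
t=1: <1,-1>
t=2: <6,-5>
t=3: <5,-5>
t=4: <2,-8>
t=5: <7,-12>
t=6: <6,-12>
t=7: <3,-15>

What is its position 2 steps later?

Step-to-step displacements: <-3,-3>, <+5,-4>, <-1,+0>, <-3,-3>, <+5,-4>, <-1,+0>, <-3,-3> — a repeating cycle of length 3.
step 8: apply <+5,-4> → <8,-19>
step 9: apply <-1,+0> → <7,-19>

<7,-19>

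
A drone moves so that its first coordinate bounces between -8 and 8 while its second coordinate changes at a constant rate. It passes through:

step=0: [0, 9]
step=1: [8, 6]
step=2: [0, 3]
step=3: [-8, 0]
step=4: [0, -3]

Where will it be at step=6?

[0, -9]

The first coordinate reflects between -8 and 8, moving 8 per step.
  step 5: 0 → 8
  step 6: 8 → 0
The second coordinate changes by -3 each step: at step 6 it is -9.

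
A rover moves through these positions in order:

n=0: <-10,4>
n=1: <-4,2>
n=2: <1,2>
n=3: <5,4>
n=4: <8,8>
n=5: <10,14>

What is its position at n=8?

<10,44>

Taking differences between consecutive positions: <+6,-2>, <+5,+0>, <+4,+2>, <+3,+4>, <+2,+6>. These grow by <-1,+2> each step.
step 6: <10,14> + <+1,+8> → <11,22>
step 7: <11,22> + <+0,+10> → <11,32>
step 8: <11,32> + <-1,+12> → <10,44>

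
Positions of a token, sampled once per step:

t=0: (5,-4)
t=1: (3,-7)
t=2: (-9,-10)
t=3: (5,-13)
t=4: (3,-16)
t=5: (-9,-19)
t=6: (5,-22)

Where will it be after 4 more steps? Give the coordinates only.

The first coordinate repeats the cycle [5, 3, -9] with period 3; step 10 mod 3 = 1, giving 3.
The second coordinate changes by -3 each step, so at step 10 it is -4 + 10·(-3) = -34.

(3,-34)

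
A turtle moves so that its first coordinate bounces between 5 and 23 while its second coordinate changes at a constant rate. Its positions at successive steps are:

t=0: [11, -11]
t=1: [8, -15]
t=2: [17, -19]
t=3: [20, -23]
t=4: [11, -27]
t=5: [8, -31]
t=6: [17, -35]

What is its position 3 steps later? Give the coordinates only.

[8, -47]

The first coordinate reflects between 5 and 23, moving 9 per step.
  step 7: 17 → 20
  step 8: 20 → 11
  step 9: 11 → 8
The second coordinate changes by -4 each step: at step 9 it is -47.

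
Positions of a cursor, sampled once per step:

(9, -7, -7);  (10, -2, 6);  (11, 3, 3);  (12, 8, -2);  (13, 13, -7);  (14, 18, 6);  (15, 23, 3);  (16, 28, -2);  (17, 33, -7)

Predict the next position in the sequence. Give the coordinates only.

The first coordinate changes by +1 each step, so at step 9 it is 9 + 9·(1) = 18.
The second coordinate changes by +5 each step, so at step 9 it is -7 + 9·(5) = 38.
The third coordinate repeats the cycle [-7, 6, 3, -2] with period 4; step 9 mod 4 = 1, giving 6.

(18, 38, 6)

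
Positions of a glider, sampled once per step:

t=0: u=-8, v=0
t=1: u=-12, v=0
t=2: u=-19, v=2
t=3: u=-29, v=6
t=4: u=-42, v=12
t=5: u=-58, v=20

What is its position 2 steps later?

u=-99, v=42

Successive displacements: (-4,+0), (-7,+2), (-10,+4), (-13,+6), (-16,+8) — each changes by (-3,+2).
step 6: u=-58, v=20 + (-19,+10) → u=-77, v=30
step 7: u=-77, v=30 + (-22,+12) → u=-99, v=42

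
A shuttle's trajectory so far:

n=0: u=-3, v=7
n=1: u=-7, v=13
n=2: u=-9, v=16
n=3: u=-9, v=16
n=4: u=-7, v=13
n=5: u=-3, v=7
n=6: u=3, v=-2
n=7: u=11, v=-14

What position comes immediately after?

u=21, v=-29

First differences are (-4, +6), (-2, +3), (+0, +0), (+2, -3), (+4, -6), (+6, -9), (+8, -12); their common second difference is (+2, -3) (constant acceleration).
step 8: u=11, v=-14 + (+10, -15) → u=21, v=-29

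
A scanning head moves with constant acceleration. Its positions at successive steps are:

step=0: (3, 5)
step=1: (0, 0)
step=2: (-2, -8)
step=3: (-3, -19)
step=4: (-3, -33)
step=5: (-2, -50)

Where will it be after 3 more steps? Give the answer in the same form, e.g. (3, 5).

(7, -119)

Successive displacements: (-3, -5), (-2, -8), (-1, -11), (+0, -14), (+1, -17) — each changes by (+1, -3).
step 6: (-2, -50) + (+2, -20) → (0, -70)
step 7: (0, -70) + (+3, -23) → (3, -93)
step 8: (3, -93) + (+4, -26) → (7, -119)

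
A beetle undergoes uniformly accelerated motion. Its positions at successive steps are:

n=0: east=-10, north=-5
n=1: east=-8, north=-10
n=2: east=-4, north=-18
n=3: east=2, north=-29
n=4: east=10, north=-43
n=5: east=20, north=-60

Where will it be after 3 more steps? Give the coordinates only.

Successive displacements: (+2,-5), (+4,-8), (+6,-11), (+8,-14), (+10,-17) — each changes by (+2,-3).
step 6: east=20, north=-60 + (+12,-20) → east=32, north=-80
step 7: east=32, north=-80 + (+14,-23) → east=46, north=-103
step 8: east=46, north=-103 + (+16,-26) → east=62, north=-129

east=62, north=-129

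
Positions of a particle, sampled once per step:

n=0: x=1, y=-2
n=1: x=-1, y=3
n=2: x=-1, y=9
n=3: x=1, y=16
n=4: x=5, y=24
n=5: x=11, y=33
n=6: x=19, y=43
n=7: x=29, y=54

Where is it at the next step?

x=41, y=66

Successive displacements: (-2,+5), (+0,+6), (+2,+7), (+4,+8), (+6,+9), (+8,+10), (+10,+11) — each changes by (+2,+1).
step 8: x=29, y=54 + (+12,+12) → x=41, y=66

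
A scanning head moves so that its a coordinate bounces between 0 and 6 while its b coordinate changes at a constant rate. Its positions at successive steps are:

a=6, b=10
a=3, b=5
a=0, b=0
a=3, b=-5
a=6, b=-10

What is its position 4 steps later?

The a coordinate travels 3 per step and bounces off the walls at 0 and 6.
  step 5: 6 → 3
  step 6: 3 → 0
  step 7: 0 → 3
  step 8: 3 → 6
The b coordinate changes by -5 each step: at step 8 it is -30.

a=6, b=-30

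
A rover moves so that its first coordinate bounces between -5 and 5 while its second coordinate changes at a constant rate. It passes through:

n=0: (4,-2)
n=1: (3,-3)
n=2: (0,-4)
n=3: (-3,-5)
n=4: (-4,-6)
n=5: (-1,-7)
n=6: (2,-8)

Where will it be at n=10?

The first coordinate reflects between -5 and 5, moving 3 per step.
  step 7: 2 → 5
  step 8: 5 → 2
  step 9: 2 → -1
  step 10: -1 → -4
The second coordinate changes by -1 each step: at step 10 it is -12.

(-4,-12)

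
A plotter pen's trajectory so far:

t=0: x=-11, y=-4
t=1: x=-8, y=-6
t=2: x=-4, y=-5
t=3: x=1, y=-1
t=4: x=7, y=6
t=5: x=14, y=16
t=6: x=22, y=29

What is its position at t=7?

x=31, y=45

Taking differences between consecutive positions: (+3,-2), (+4,+1), (+5,+4), (+6,+7), (+7,+10), (+8,+13). These grow by (+1,+3) each step.
step 7: x=22, y=29 + (+9,+16) → x=31, y=45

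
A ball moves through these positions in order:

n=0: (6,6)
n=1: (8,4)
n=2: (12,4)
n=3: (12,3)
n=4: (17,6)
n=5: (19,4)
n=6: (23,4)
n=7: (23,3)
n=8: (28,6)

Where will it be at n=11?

(34,3)

Differencing gives (+2,-2), (+4,+0), (+0,-1), (+5,+3), (+2,-2), (+4,+0), (+0,-1), (+5,+3). This is the pattern (+2,-2), (+4,+0), (+0,-1), (+5,+3) repeated.
step 9: apply (+2,-2) → (30,4)
step 10: apply (+4,+0) → (34,4)
step 11: apply (+0,-1) → (34,3)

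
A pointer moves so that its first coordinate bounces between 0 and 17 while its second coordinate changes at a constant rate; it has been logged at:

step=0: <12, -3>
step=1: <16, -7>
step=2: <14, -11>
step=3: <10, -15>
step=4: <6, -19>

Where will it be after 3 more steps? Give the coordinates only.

<6, -31>

The first coordinate travels 4 per step and bounces off the walls at 0 and 17.
  step 5: 6 → 2
  step 6: 2 → 2
  step 7: 2 → 6
The second coordinate changes by -4 each step: at step 7 it is -31.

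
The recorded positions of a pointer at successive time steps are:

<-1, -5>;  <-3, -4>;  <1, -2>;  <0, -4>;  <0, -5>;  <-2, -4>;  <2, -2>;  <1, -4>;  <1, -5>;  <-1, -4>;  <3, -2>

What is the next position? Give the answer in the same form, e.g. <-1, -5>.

<2, -4>

Differencing gives <-2, +1>, <+4, +2>, <-1, -2>, <+0, -1>, <-2, +1>, <+4, +2>, <-1, -2>, <+0, -1>, <-2, +1>, <+4, +2>. This is the pattern <-2, +1>, <+4, +2>, <-1, -2>, <+0, -1> repeated.
step 11: apply <-1, -2> → <2, -4>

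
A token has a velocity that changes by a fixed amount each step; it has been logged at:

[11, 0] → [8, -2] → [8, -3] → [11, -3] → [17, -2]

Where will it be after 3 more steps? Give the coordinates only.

[53, 7]

Successive displacements: [-3, -2], [+0, -1], [+3, +0], [+6, +1] — each changes by [+3, +1].
step 5: [17, -2] + [+9, +2] → [26, 0]
step 6: [26, 0] + [+12, +3] → [38, 3]
step 7: [38, 3] + [+15, +4] → [53, 7]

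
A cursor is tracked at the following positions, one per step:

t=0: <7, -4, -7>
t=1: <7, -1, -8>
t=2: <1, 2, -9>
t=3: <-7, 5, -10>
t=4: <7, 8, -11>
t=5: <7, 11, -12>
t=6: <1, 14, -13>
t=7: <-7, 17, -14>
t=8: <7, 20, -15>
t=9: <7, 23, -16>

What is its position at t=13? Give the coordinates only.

<7, 35, -20>

First: cycles through 7, 7, 1, -7 every 4 steps. Step 13 lands at position 1 of the cycle → 7.
Second: linear, +3 per step → 35 at step 13.
Third: linear, -1 per step → -20 at step 13.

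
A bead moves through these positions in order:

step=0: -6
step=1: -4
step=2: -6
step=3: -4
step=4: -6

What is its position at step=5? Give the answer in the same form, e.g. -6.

The jumps are +2, -2, +2, -2 — a geometric progression with ratio -1.
step 5: -6 + 2 → -4

-4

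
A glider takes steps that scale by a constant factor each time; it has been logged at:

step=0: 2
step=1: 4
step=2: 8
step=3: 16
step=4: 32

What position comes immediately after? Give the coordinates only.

Step-to-step displacements: +2, +4, +8, +16; each is 2× the previous.
step 5: 32 + 32 → 64

64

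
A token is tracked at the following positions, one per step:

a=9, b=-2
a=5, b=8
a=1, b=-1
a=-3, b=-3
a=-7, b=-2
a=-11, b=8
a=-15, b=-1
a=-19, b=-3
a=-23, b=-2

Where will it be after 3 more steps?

A: linear, -4 per step → -35 at step 11.
B: cycles through -2, 8, -1, -3 every 4 steps. Step 11 lands at position 3 of the cycle → -3.

a=-35, b=-3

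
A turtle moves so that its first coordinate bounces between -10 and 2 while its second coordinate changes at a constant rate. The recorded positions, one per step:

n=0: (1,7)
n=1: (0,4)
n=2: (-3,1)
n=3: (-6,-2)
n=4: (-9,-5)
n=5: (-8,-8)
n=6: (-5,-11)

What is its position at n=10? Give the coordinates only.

The first coordinate reflects between -10 and 2, moving 3 per step.
  step 7: -5 → -2
  step 8: -2 → 1
  step 9: 1 → 0
  step 10: 0 → -3
The second coordinate changes by -3 each step: at step 10 it is -23.

(-3,-23)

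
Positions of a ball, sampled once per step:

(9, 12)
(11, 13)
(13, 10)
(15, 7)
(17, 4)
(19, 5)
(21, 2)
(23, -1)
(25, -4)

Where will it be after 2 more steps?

(29, -6)

Step-to-step displacements: (+2, +1), (+2, -3), (+2, -3), (+2, -3), (+2, +1), (+2, -3), (+2, -3), (+2, -3) — a repeating cycle of length 4.
step 9: apply (+2, +1) → (27, -3)
step 10: apply (+2, -3) → (29, -6)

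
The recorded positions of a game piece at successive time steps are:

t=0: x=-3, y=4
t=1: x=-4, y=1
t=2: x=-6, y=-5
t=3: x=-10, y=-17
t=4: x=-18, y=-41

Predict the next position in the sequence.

x=-34, y=-89

Consecutive displacements (-1,-3), (-2,-6), (-4,-12), (-8,-24) scale by a factor of 2 each step.
step 5: x=-18, y=-41 + (-16,-48) → x=-34, y=-89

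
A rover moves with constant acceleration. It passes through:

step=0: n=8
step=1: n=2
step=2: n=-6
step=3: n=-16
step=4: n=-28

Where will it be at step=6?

Successive displacements: -6, -8, -10, -12 — each changes by -2.
step 5: -28 − 14 → n=-42
step 6: -42 − 16 → n=-58

n=-58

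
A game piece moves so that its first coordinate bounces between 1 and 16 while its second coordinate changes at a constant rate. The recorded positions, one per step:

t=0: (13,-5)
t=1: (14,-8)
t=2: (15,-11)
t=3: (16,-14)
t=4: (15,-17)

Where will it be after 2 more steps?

The first coordinate reflects between 1 and 16, moving 1 per step.
  step 5: 15 → 14
  step 6: 14 → 13
The second coordinate changes by -3 each step: at step 6 it is -23.

(13,-23)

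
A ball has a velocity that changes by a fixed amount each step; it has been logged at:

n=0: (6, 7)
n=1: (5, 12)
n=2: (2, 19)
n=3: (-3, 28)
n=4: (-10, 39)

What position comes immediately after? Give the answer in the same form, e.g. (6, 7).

(-19, 52)

Taking differences between consecutive positions: (-1, +5), (-3, +7), (-5, +9), (-7, +11). These grow by (-2, +2) each step.
step 5: (-10, 39) + (-9, +13) → (-19, 52)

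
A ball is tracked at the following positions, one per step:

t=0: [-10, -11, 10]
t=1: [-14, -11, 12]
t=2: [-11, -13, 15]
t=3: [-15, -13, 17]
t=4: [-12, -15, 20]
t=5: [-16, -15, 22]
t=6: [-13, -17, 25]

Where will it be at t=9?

[-18, -19, 32]

Differencing gives [-4, +0, +2], [+3, -2, +3], [-4, +0, +2], [+3, -2, +3], [-4, +0, +2], [+3, -2, +3]. This is the pattern [-4, +0, +2], [+3, -2, +3] repeated.
step 7: apply [-4, +0, +2] → [-17, -17, 27]
step 8: apply [+3, -2, +3] → [-14, -19, 30]
step 9: apply [-4, +0, +2] → [-18, -19, 32]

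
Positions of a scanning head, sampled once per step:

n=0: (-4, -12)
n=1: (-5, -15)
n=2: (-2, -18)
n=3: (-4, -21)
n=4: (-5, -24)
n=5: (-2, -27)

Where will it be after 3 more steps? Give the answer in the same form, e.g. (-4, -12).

(-2, -36)

First: cycles through -4, -5, -2 every 3 steps. Step 8 lands at position 2 of the cycle → -2.
Second: linear, -3 per step → -36 at step 8.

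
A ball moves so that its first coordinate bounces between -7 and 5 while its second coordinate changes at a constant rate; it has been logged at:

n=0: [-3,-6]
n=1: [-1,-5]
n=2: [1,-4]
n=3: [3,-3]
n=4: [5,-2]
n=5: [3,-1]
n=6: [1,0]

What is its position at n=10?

The first coordinate travels 2 per step and bounces off the walls at -7 and 5.
  step 7: 1 → -1
  step 8: -1 → -3
  step 9: -3 → -5
  step 10: -5 → -7
The second coordinate changes by +1 each step: at step 10 it is 4.

[-7,4]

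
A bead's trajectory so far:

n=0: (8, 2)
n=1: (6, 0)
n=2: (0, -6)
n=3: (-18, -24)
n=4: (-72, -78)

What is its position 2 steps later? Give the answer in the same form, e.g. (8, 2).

The jumps are (-2, -2), (-6, -6), (-18, -18), (-54, -54) — a geometric progression with ratio 3.
step 5: (-72, -78) + (-162, -162) → (-234, -240)
step 6: (-234, -240) + (-486, -486) → (-720, -726)

(-720, -726)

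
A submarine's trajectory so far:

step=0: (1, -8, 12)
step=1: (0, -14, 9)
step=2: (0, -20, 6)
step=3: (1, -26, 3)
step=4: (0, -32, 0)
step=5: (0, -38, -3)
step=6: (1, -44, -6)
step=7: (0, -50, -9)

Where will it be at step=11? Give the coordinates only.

(0, -74, -21)

First: cycles through 1, 0, 0 every 3 steps. Step 11 lands at position 2 of the cycle → 0.
Second: linear, -6 per step → -74 at step 11.
Third: linear, -3 per step → -21 at step 11.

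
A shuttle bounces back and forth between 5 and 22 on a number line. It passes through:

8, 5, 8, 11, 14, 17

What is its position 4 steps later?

The value reflects between 5 and 22, moving 3 per step.
  step 6: 17 → 20
  step 7: 20 → 21
  step 8: 21 → 18
  step 9: 18 → 15

15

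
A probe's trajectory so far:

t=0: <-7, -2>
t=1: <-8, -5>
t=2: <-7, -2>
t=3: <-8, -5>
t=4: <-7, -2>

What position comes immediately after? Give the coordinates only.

<-8, -5>

Consecutive displacements <-1, -3>, <+1, +3>, <-1, -3>, <+1, +3> scale by a factor of -1 each step.
step 5: <-7, -2> + <-1, -3> → <-8, -5>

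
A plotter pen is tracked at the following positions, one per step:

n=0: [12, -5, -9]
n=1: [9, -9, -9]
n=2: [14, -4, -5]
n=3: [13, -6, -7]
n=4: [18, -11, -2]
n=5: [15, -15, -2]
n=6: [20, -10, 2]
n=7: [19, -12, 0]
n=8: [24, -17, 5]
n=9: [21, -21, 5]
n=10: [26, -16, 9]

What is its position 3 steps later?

The moves between consecutive positions are [-3, -4, +0], [+5, +5, +4], [-1, -2, -2], [+5, -5, +5], [-3, -4, +0], [+5, +5, +4], [-1, -2, -2], [+5, -5, +5], [-3, -4, +0], [+5, +5, +4]; they repeat the 4-cycle [[-3, -4, +0], [+5, +5, +4], [-1, -2, -2], [+5, -5, +5]].
step 11: apply [-1, -2, -2] → [25, -18, 7]
step 12: apply [+5, -5, +5] → [30, -23, 12]
step 13: apply [-3, -4, +0] → [27, -27, 12]

[27, -27, 12]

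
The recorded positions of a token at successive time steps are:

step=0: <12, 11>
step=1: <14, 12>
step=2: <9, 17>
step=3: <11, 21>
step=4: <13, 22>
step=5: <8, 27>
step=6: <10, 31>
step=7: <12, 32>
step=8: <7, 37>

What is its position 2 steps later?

<11, 42>

Step-to-step displacements: <+2, +1>, <-5, +5>, <+2, +4>, <+2, +1>, <-5, +5>, <+2, +4>, <+2, +1>, <-5, +5> — a repeating cycle of length 3.
step 9: apply <+2, +4> → <9, 41>
step 10: apply <+2, +1> → <11, 42>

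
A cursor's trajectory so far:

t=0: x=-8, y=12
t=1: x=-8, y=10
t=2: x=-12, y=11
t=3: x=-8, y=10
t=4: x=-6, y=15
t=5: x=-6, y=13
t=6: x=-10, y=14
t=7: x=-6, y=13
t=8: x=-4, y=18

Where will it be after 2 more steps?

The moves between consecutive positions are (+0, -2), (-4, +1), (+4, -1), (+2, +5), (+0, -2), (-4, +1), (+4, -1), (+2, +5); they repeat the 4-cycle [(+0, -2), (-4, +1), (+4, -1), (+2, +5)].
step 9: apply (+0, -2) → x=-4, y=16
step 10: apply (-4, +1) → x=-8, y=17

x=-8, y=17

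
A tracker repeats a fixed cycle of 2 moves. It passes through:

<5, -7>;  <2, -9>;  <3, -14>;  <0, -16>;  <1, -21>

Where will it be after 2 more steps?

<-1, -28>

Step-to-step displacements: <-3, -2>, <+1, -5>, <-3, -2>, <+1, -5> — a repeating cycle of length 2.
step 5: apply <-3, -2> → <-2, -23>
step 6: apply <+1, -5> → <-1, -28>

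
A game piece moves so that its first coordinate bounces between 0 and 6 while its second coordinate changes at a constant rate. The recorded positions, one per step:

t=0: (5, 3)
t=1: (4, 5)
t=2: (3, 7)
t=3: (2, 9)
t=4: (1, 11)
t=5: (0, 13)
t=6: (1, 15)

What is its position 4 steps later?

The first coordinate reflects between 0 and 6, moving 1 per step.
  step 7: 1 → 2
  step 8: 2 → 3
  step 9: 3 → 4
  step 10: 4 → 5
The second coordinate changes by +2 each step: at step 10 it is 23.

(5, 23)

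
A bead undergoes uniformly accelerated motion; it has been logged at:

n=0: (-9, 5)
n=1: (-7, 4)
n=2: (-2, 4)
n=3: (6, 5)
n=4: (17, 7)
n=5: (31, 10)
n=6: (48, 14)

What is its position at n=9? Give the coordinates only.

(117, 32)

First differences are (+2, -1), (+5, +0), (+8, +1), (+11, +2), (+14, +3), (+17, +4); their common second difference is (+3, +1) (constant acceleration).
step 7: (48, 14) + (+20, +5) → (68, 19)
step 8: (68, 19) + (+23, +6) → (91, 25)
step 9: (91, 25) + (+26, +7) → (117, 32)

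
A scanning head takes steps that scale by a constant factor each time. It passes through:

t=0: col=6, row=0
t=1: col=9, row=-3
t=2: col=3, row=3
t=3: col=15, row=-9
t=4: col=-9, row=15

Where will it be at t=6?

col=-57, row=63

The jumps are (+3, -3), (-6, +6), (+12, -12), (-24, +24) — a geometric progression with ratio -2.
step 5: col=-9, row=15 + (+48, -48) → col=39, row=-33
step 6: col=39, row=-33 + (-96, +96) → col=-57, row=63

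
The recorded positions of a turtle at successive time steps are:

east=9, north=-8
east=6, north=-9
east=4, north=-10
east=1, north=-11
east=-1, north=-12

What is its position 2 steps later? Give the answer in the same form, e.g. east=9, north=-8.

Step-to-step displacements: (-3,-1), (-2,-1), (-3,-1), (-2,-1) — a repeating cycle of length 2.
step 5: apply (-3,-1) → east=-4, north=-13
step 6: apply (-2,-1) → east=-6, north=-14

east=-6, north=-14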